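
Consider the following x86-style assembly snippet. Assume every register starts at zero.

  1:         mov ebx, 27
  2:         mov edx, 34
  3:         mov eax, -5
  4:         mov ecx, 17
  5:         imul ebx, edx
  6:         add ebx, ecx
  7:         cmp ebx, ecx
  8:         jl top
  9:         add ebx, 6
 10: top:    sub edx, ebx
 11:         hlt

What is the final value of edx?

-907

after mov ebx, 27: ebx=27
after mov edx, 34: edx=34
after mov eax, -5: eax=-5
after mov ecx, 17: ecx=17
after imul ebx, edx: ebx=27*34=918
after add ebx, ecx: ebx=918+17=935
cmp ebx, ecx  (cmp 935,17)
jl top: not taken
after add ebx, 6: ebx=935+6=941
after sub edx, ebx: edx=34-941=-907
halt.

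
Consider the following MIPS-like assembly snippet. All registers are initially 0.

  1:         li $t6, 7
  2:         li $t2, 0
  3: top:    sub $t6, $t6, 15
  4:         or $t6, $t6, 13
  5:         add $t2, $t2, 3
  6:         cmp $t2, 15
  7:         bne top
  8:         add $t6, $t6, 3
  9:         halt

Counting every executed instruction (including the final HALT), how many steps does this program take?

after li $t6, 7: $t6=7
after li $t2, 0: $t2=0
after sub $t6, $t6, 15: $t6=7-15=-8
after or $t6, $t6, 13: $t6=(-8)|13=-3
after add $t2, $t2, 3: $t2=0+3=3
cmp $t2, 15  (cmp 3,15)
bne top: taken
after sub $t6, $t6, 15: $t6=(-3)-15=-18
after or $t6, $t6, 13: $t6=(-18)|13=-17
after add $t2, $t2, 3: $t2=3+3=6
cmp $t2, 15  (cmp 6,15)
bne top: taken
after sub $t6, $t6, 15: $t6=(-17)-15=-32
after or $t6, $t6, 13: $t6=(-32)|13=-19
after add $t2, $t2, 3: $t2=6+3=9
cmp $t2, 15  (cmp 9,15)
bne top: taken
after sub $t6, $t6, 15: $t6=(-19)-15=-34
after or $t6, $t6, 13: $t6=(-34)|13=-33
after add $t2, $t2, 3: $t2=9+3=12
cmp $t2, 15  (cmp 12,15)
bne top: taken
after sub $t6, $t6, 15: $t6=(-33)-15=-48
after or $t6, $t6, 13: $t6=(-48)|13=-35
after add $t2, $t2, 3: $t2=12+3=15
cmp $t2, 15  (cmp 15,15)
bne top: not taken
after add $t6, $t6, 3: $t6=(-35)+3=-32
halt.
Total executed instructions: 29.

29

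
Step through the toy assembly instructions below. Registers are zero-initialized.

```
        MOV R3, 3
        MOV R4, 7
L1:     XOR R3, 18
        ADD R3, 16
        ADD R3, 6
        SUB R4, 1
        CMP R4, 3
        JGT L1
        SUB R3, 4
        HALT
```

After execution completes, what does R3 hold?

143

after MOV R3, 3: R3=3
after MOV R4, 7: R4=7
after XOR R3, 18: R3=3^18=17
after ADD R3, 16: R3=17+16=33
after ADD R3, 6: R3=33+6=39
after SUB R4, 1: R4=7-1=6
CMP R4, 3  (cmp 6,3)
JGT L1: taken
after XOR R3, 18: R3=39^18=53
after ADD R3, 16: R3=53+16=69
after ADD R3, 6: R3=69+6=75
after SUB R4, 1: R4=6-1=5
CMP R4, 3  (cmp 5,3)
JGT L1: taken
after XOR R3, 18: R3=75^18=89
after ADD R3, 16: R3=89+16=105
after ADD R3, 6: R3=105+6=111
after SUB R4, 1: R4=5-1=4
CMP R4, 3  (cmp 4,3)
JGT L1: taken
after XOR R3, 18: R3=111^18=125
after ADD R3, 16: R3=125+16=141
after ADD R3, 6: R3=141+6=147
after SUB R4, 1: R4=4-1=3
CMP R4, 3  (cmp 3,3)
JGT L1: not taken
after SUB R3, 4: R3=147-4=143
halt.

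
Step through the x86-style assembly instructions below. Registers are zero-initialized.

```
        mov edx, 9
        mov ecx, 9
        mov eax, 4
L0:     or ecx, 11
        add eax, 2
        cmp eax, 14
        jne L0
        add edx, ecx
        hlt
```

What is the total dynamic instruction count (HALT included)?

25

after mov edx, 9: edx=9
after mov ecx, 9: ecx=9
after mov eax, 4: eax=4
after or ecx, 11: ecx=9|11=11
after add eax, 2: eax=4+2=6
cmp eax, 14  (cmp 6,14)
jne L0: taken
after or ecx, 11: ecx=11|11=11
after add eax, 2: eax=6+2=8
cmp eax, 14  (cmp 8,14)
jne L0: taken
after or ecx, 11: ecx=11|11=11
after add eax, 2: eax=8+2=10
cmp eax, 14  (cmp 10,14)
jne L0: taken
after or ecx, 11: ecx=11|11=11
after add eax, 2: eax=10+2=12
cmp eax, 14  (cmp 12,14)
jne L0: taken
after or ecx, 11: ecx=11|11=11
after add eax, 2: eax=12+2=14
cmp eax, 14  (cmp 14,14)
jne L0: not taken
after add edx, ecx: edx=9+11=20
halt.
Total executed instructions: 25.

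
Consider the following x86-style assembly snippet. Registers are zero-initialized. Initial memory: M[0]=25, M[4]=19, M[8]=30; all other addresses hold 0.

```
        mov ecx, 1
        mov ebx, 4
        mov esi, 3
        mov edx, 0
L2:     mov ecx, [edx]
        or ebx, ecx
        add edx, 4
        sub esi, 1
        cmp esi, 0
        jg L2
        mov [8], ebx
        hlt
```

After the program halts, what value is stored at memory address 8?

31

after mov ecx, 1: ecx=1
after mov ebx, 4: ebx=4
after mov esi, 3: esi=3
after mov edx, 0: edx=0
after mov ecx, [edx]: ecx=M[0]=25
after or ebx, ecx: ebx=4|25=29
after add edx, 4: edx=0+4=4
after sub esi, 1: esi=3-1=2
cmp esi, 0  (cmp 2,0)
jg L2: taken
after mov ecx, [edx]: ecx=M[4]=19
after or ebx, ecx: ebx=29|19=31
after add edx, 4: edx=4+4=8
after sub esi, 1: esi=2-1=1
cmp esi, 0  (cmp 1,0)
jg L2: taken
after mov ecx, [edx]: ecx=M[8]=30
after or ebx, ecx: ebx=31|30=31
after add edx, 4: edx=8+4=12
after sub esi, 1: esi=1-1=0
cmp esi, 0  (cmp 0,0)
jg L2: not taken
mov [8], ebx → M[8]=31
halt.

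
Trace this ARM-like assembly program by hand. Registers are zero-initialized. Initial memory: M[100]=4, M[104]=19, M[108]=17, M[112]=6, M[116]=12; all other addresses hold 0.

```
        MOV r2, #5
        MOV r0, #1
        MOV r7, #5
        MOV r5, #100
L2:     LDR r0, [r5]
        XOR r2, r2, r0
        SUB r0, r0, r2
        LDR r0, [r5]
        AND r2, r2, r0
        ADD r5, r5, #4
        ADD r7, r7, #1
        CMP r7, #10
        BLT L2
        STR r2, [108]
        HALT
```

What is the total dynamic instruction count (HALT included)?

51

r2=5
r0=1
r7=5
r5=100
r0=M[100]=4
r2=5^4=1
r0=4-1=3
r0=M[100]=4
r2=1&4=0
r5=100+4=104
r7=5+1=6
CMP r7, #10  (cmp 6,10)
BLT L2: taken
r0=M[104]=19
r2=0^19=19
r0=19-19=0
r0=M[104]=19
r2=19&19=19
r5=104+4=108
r7=6+1=7
CMP r7, #10  (cmp 7,10)
BLT L2: taken
r0=M[108]=17
r2=19^17=2
r0=17-2=15
r0=M[108]=17
r2=2&17=0
r5=108+4=112
r7=7+1=8
CMP r7, #10  (cmp 8,10)
BLT L2: taken
r0=M[112]=6
r2=0^6=6
r0=6-6=0
r0=M[112]=6
r2=6&6=6
r5=112+4=116
r7=8+1=9
CMP r7, #10  (cmp 9,10)
BLT L2: taken
r0=M[116]=12
r2=6^12=10
r0=12-10=2
r0=M[116]=12
r2=10&12=8
r5=116+4=120
r7=9+1=10
CMP r7, #10  (cmp 10,10)
BLT L2: not taken
STR r2, [108] → M[108]=8
halt.
Total executed instructions: 51.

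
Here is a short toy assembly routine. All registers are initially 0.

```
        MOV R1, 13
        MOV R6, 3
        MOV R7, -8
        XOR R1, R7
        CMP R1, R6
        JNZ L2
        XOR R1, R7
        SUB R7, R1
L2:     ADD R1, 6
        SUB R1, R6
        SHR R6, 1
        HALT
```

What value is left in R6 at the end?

R1=13
R6=3
R7=-8
R1=13^(-8)=-11
CMP R1, R6  (cmp -11,3)
JNZ L2: taken
R1=(-11)+6=-5
R1=(-5)-3=-8
R6=3>>1=1
halt.

1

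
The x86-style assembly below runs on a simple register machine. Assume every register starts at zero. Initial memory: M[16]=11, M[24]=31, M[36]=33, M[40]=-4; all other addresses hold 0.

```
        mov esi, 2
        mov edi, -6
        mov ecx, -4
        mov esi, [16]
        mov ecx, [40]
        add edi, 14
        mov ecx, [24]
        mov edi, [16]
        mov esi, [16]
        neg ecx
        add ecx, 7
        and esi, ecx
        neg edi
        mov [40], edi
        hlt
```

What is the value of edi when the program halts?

-11

mov esi, 2 → esi=2
mov edi, -6 → edi=-6
mov ecx, -4 → ecx=-4
mov esi, [16] → esi=M[16]=11
mov ecx, [40] → ecx=M[40]=-4
add edi, 14 → edi=(-6)+14=8
mov ecx, [24] → ecx=M[24]=31
mov edi, [16] → edi=M[16]=11
mov esi, [16] → esi=M[16]=11
neg ecx → ecx=-(31)=-31
add ecx, 7 → ecx=(-31)+7=-24
and esi, ecx → esi=11&(-24)=8
neg edi → edi=-(11)=-11
mov [40], edi → M[40]=-11
halt.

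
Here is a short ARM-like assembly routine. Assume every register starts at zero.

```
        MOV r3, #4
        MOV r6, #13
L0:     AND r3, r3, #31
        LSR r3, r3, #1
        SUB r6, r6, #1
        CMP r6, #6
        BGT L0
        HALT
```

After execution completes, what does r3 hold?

0

MOV r3, #4 → r3=4
MOV r6, #13 → r6=13
AND r3, r3, #31 → r3=4&31=4
LSR r3, r3, #1 → r3=4>>1=2
SUB r6, r6, #1 → r6=13-1=12
CMP r6, #6  (cmp 12,6)
BGT L0: taken
AND r3, r3, #31 → r3=2&31=2
LSR r3, r3, #1 → r3=2>>1=1
SUB r6, r6, #1 → r6=12-1=11
CMP r6, #6  (cmp 11,6)
BGT L0: taken
AND r3, r3, #31 → r3=1&31=1
LSR r3, r3, #1 → r3=1>>1=0
SUB r6, r6, #1 → r6=11-1=10
CMP r6, #6  (cmp 10,6)
BGT L0: taken
AND r3, r3, #31 → r3=0&31=0
LSR r3, r3, #1 → r3=0>>1=0
SUB r6, r6, #1 → r6=10-1=9
CMP r6, #6  (cmp 9,6)
BGT L0: taken
AND r3, r3, #31 → r3=0&31=0
LSR r3, r3, #1 → r3=0>>1=0
SUB r6, r6, #1 → r6=9-1=8
CMP r6, #6  (cmp 8,6)
BGT L0: taken
AND r3, r3, #31 → r3=0&31=0
LSR r3, r3, #1 → r3=0>>1=0
SUB r6, r6, #1 → r6=8-1=7
CMP r6, #6  (cmp 7,6)
BGT L0: taken
AND r3, r3, #31 → r3=0&31=0
LSR r3, r3, #1 → r3=0>>1=0
SUB r6, r6, #1 → r6=7-1=6
CMP r6, #6  (cmp 6,6)
BGT L0: not taken
halt.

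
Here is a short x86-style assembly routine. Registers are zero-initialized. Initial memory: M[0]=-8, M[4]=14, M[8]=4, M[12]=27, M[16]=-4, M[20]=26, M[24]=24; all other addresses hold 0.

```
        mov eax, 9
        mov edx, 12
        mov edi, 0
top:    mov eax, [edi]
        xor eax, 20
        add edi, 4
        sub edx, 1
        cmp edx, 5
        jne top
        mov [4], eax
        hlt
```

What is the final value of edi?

eax=9
edx=12
edi=0
eax=M[0]=-8
eax=(-8)^20=-20
edi=0+4=4
edx=12-1=11
cmp edx, 5  (cmp 11,5)
jne top: taken
eax=M[4]=14
eax=14^20=26
edi=4+4=8
edx=11-1=10
cmp edx, 5  (cmp 10,5)
jne top: taken
eax=M[8]=4
eax=4^20=16
edi=8+4=12
edx=10-1=9
cmp edx, 5  (cmp 9,5)
jne top: taken
eax=M[12]=27
eax=27^20=15
edi=12+4=16
edx=9-1=8
cmp edx, 5  (cmp 8,5)
jne top: taken
eax=M[16]=-4
eax=(-4)^20=-24
edi=16+4=20
edx=8-1=7
cmp edx, 5  (cmp 7,5)
jne top: taken
eax=M[20]=26
eax=26^20=14
edi=20+4=24
edx=7-1=6
cmp edx, 5  (cmp 6,5)
jne top: taken
eax=M[24]=24
eax=24^20=12
edi=24+4=28
edx=6-1=5
cmp edx, 5  (cmp 5,5)
jne top: not taken
mov [4], eax → M[4]=12
halt.

28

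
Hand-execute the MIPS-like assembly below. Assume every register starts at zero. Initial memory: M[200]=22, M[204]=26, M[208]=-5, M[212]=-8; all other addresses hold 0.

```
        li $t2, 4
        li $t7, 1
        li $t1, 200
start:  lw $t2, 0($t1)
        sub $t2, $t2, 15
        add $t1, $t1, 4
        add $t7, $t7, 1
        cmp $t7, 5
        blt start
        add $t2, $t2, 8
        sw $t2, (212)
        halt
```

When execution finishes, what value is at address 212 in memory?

-15

after li $t2, 4: $t2=4
after li $t7, 1: $t7=1
after li $t1, 200: $t1=200
after lw $t2, 0($t1): $t2=M[200]=22
after sub $t2, $t2, 15: $t2=22-15=7
after add $t1, $t1, 4: $t1=200+4=204
after add $t7, $t7, 1: $t7=1+1=2
cmp $t7, 5  (cmp 2,5)
blt start: taken
after lw $t2, 0($t1): $t2=M[204]=26
after sub $t2, $t2, 15: $t2=26-15=11
after add $t1, $t1, 4: $t1=204+4=208
after add $t7, $t7, 1: $t7=2+1=3
cmp $t7, 5  (cmp 3,5)
blt start: taken
after lw $t2, 0($t1): $t2=M[208]=-5
after sub $t2, $t2, 15: $t2=(-5)-15=-20
after add $t1, $t1, 4: $t1=208+4=212
after add $t7, $t7, 1: $t7=3+1=4
cmp $t7, 5  (cmp 4,5)
blt start: taken
after lw $t2, 0($t1): $t2=M[212]=-8
after sub $t2, $t2, 15: $t2=(-8)-15=-23
after add $t1, $t1, 4: $t1=212+4=216
after add $t7, $t7, 1: $t7=4+1=5
cmp $t7, 5  (cmp 5,5)
blt start: not taken
after add $t2, $t2, 8: $t2=(-23)+8=-15
sw $t2, (212) → M[212]=-15
halt.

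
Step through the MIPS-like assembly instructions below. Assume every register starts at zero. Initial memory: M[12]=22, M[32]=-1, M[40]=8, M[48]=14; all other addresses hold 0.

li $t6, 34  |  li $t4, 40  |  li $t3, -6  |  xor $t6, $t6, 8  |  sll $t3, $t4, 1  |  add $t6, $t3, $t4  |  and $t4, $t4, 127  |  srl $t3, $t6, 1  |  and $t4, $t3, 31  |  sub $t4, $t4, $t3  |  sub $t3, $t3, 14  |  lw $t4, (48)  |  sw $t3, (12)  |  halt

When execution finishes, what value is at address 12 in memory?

li $t6, 34 → $t6=34
li $t4, 40 → $t4=40
li $t3, -6 → $t3=-6
xor $t6, $t6, 8 → $t6=34^8=42
sll $t3, $t4, 1 → $t3=40<<1=80
add $t6, $t3, $t4 → $t6=80+40=120
and $t4, $t4, 127 → $t4=40&127=40
srl $t3, $t6, 1 → $t3=120>>1=60
and $t4, $t3, 31 → $t4=60&31=28
sub $t4, $t4, $t3 → $t4=28-60=-32
sub $t3, $t3, 14 → $t3=60-14=46
lw $t4, (48) → $t4=M[48]=14
sw $t3, (12) → M[12]=46
halt.

46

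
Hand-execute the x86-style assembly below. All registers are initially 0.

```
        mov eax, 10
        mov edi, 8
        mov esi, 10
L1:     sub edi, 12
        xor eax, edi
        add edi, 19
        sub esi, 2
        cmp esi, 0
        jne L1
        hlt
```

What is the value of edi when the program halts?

eax=10
edi=8
esi=10
edi=8-12=-4
eax=10^(-4)=-10
edi=(-4)+19=15
esi=10-2=8
cmp esi, 0  (cmp 8,0)
jne L1: taken
edi=15-12=3
eax=(-10)^3=-11
edi=3+19=22
esi=8-2=6
cmp esi, 0  (cmp 6,0)
jne L1: taken
edi=22-12=10
eax=(-11)^10=-1
edi=10+19=29
esi=6-2=4
cmp esi, 0  (cmp 4,0)
jne L1: taken
edi=29-12=17
eax=(-1)^17=-18
edi=17+19=36
esi=4-2=2
cmp esi, 0  (cmp 2,0)
jne L1: taken
edi=36-12=24
eax=(-18)^24=-10
edi=24+19=43
esi=2-2=0
cmp esi, 0  (cmp 0,0)
jne L1: not taken
halt.

43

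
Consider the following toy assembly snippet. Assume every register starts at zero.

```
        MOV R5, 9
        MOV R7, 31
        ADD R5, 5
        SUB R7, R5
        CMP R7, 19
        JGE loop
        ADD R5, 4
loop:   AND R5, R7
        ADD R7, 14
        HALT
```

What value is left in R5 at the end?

16

after MOV R5, 9: R5=9
after MOV R7, 31: R7=31
after ADD R5, 5: R5=9+5=14
after SUB R7, R5: R7=31-14=17
CMP R7, 19  (cmp 17,19)
JGE loop: not taken
after ADD R5, 4: R5=14+4=18
after AND R5, R7: R5=18&17=16
after ADD R7, 14: R7=17+14=31
halt.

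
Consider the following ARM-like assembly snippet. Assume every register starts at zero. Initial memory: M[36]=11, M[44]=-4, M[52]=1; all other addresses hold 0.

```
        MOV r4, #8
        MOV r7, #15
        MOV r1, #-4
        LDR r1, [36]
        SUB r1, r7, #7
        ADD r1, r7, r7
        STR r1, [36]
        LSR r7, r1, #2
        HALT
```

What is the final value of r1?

30

MOV r4, #8 → r4=8
MOV r7, #15 → r7=15
MOV r1, #-4 → r1=-4
LDR r1, [36] → r1=M[36]=11
SUB r1, r7, #7 → r1=15-7=8
ADD r1, r7, r7 → r1=15+15=30
STR r1, [36] → M[36]=30
LSR r7, r1, #2 → r7=30>>2=7
halt.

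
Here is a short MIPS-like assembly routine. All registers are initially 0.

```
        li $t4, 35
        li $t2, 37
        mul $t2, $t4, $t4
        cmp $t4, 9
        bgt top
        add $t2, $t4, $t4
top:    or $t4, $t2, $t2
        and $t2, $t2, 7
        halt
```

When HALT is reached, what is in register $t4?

after li $t4, 35: $t4=35
after li $t2, 37: $t2=37
after mul $t2, $t4, $t4: $t2=35*35=1225
cmp $t4, 9  (cmp 35,9)
bgt top: taken
after or $t4, $t2, $t2: $t4=1225|1225=1225
after and $t2, $t2, 7: $t2=1225&7=1
halt.

1225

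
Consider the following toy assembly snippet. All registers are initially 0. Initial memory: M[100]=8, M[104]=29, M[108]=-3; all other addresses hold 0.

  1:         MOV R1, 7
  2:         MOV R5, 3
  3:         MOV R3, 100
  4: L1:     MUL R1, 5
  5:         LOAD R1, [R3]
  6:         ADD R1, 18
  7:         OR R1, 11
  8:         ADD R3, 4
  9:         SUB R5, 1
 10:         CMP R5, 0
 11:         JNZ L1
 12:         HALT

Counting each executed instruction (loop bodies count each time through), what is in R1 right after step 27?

MOV R1, 7 → R1=7
MOV R5, 3 → R5=3
MOV R3, 100 → R3=100
MUL R1, 5 → R1=7*5=35
LOAD R1, [R3] → R1=M[100]=8
ADD R1, 18 → R1=8+18=26
OR R1, 11 → R1=26|11=27
ADD R3, 4 → R3=100+4=104
SUB R5, 1 → R5=3-1=2
CMP R5, 0  (cmp 2,0)
JNZ L1: taken
MUL R1, 5 → R1=27*5=135
LOAD R1, [R3] → R1=M[104]=29
ADD R1, 18 → R1=29+18=47
OR R1, 11 → R1=47|11=47
ADD R3, 4 → R3=104+4=108
SUB R5, 1 → R5=2-1=1
CMP R5, 0  (cmp 1,0)
JNZ L1: taken
MUL R1, 5 → R1=47*5=235
LOAD R1, [R3] → R1=M[108]=-3
ADD R1, 18 → R1=(-3)+18=15
OR R1, 11 → R1=15|11=15
ADD R3, 4 → R3=108+4=112
SUB R5, 1 → R5=1-1=0
CMP R5, 0  (cmp 0,0)
JNZ L1: not taken
After step 27: R1 = 15.

15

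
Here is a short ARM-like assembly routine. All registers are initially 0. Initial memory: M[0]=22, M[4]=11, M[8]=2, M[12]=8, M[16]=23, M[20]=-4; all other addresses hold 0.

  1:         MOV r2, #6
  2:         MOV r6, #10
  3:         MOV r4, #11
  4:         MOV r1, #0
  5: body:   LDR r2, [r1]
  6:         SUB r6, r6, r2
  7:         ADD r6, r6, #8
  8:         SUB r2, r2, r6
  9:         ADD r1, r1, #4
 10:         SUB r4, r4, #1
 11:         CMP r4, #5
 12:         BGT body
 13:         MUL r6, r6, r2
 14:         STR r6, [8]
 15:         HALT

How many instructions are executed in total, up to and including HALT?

after MOV r2, #6: r2=6
after MOV r6, #10: r6=10
after MOV r4, #11: r4=11
after MOV r1, #0: r1=0
after LDR r2, [r1]: r2=M[0]=22
after SUB r6, r6, r2: r6=10-22=-12
after ADD r6, r6, #8: r6=(-12)+8=-4
after SUB r2, r2, r6: r2=22-(-4)=26
after ADD r1, r1, #4: r1=0+4=4
after SUB r4, r4, #1: r4=11-1=10
CMP r4, #5  (cmp 10,5)
BGT body: taken
after LDR r2, [r1]: r2=M[4]=11
after SUB r6, r6, r2: r6=(-4)-11=-15
after ADD r6, r6, #8: r6=(-15)+8=-7
after SUB r2, r2, r6: r2=11-(-7)=18
after ADD r1, r1, #4: r1=4+4=8
after SUB r4, r4, #1: r4=10-1=9
CMP r4, #5  (cmp 9,5)
BGT body: taken
after LDR r2, [r1]: r2=M[8]=2
after SUB r6, r6, r2: r6=(-7)-2=-9
after ADD r6, r6, #8: r6=(-9)+8=-1
after SUB r2, r2, r6: r2=2-(-1)=3
after ADD r1, r1, #4: r1=8+4=12
after SUB r4, r4, #1: r4=9-1=8
CMP r4, #5  (cmp 8,5)
BGT body: taken
after LDR r2, [r1]: r2=M[12]=8
after SUB r6, r6, r2: r6=(-1)-8=-9
after ADD r6, r6, #8: r6=(-9)+8=-1
after SUB r2, r2, r6: r2=8-(-1)=9
after ADD r1, r1, #4: r1=12+4=16
after SUB r4, r4, #1: r4=8-1=7
CMP r4, #5  (cmp 7,5)
BGT body: taken
after LDR r2, [r1]: r2=M[16]=23
after SUB r6, r6, r2: r6=(-1)-23=-24
after ADD r6, r6, #8: r6=(-24)+8=-16
after SUB r2, r2, r6: r2=23-(-16)=39
after ADD r1, r1, #4: r1=16+4=20
after SUB r4, r4, #1: r4=7-1=6
CMP r4, #5  (cmp 6,5)
BGT body: taken
after LDR r2, [r1]: r2=M[20]=-4
after SUB r6, r6, r2: r6=(-16)-(-4)=-12
after ADD r6, r6, #8: r6=(-12)+8=-4
after SUB r2, r2, r6: r2=(-4)-(-4)=0
after ADD r1, r1, #4: r1=20+4=24
after SUB r4, r4, #1: r4=6-1=5
CMP r4, #5  (cmp 5,5)
BGT body: not taken
after MUL r6, r6, r2: r6=(-4)*0=0
STR r6, [8] → M[8]=0
halt.
Total executed instructions: 55.

55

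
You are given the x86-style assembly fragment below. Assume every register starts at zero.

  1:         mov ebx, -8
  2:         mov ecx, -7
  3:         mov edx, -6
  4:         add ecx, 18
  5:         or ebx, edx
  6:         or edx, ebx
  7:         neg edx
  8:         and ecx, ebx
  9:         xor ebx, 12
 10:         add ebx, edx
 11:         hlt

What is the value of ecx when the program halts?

10

after mov ebx, -8: ebx=-8
after mov ecx, -7: ecx=-7
after mov edx, -6: edx=-6
after add ecx, 18: ecx=(-7)+18=11
after or ebx, edx: ebx=(-8)|(-6)=-6
after or edx, ebx: edx=(-6)|(-6)=-6
after neg edx: edx=-(-6)=6
after and ecx, ebx: ecx=11&(-6)=10
after xor ebx, 12: ebx=(-6)^12=-10
after add ebx, edx: ebx=(-10)+6=-4
halt.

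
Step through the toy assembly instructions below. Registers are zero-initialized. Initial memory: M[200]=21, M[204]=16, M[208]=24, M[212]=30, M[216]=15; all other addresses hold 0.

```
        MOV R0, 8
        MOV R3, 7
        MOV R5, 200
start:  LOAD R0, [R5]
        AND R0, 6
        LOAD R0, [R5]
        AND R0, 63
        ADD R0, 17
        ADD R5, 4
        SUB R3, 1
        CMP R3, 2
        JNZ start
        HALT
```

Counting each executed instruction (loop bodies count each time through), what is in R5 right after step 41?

MOV R0, 8 → R0=8
MOV R3, 7 → R3=7
MOV R5, 200 → R5=200
LOAD R0, [R5] → R0=M[200]=21
AND R0, 6 → R0=21&6=4
LOAD R0, [R5] → R0=M[200]=21
AND R0, 63 → R0=21&63=21
ADD R0, 17 → R0=21+17=38
ADD R5, 4 → R5=200+4=204
SUB R3, 1 → R3=7-1=6
CMP R3, 2  (cmp 6,2)
JNZ start: taken
LOAD R0, [R5] → R0=M[204]=16
AND R0, 6 → R0=16&6=0
LOAD R0, [R5] → R0=M[204]=16
AND R0, 63 → R0=16&63=16
ADD R0, 17 → R0=16+17=33
ADD R5, 4 → R5=204+4=208
SUB R3, 1 → R3=6-1=5
CMP R3, 2  (cmp 5,2)
JNZ start: taken
LOAD R0, [R5] → R0=M[208]=24
AND R0, 6 → R0=24&6=0
LOAD R0, [R5] → R0=M[208]=24
AND R0, 63 → R0=24&63=24
ADD R0, 17 → R0=24+17=41
ADD R5, 4 → R5=208+4=212
SUB R3, 1 → R3=5-1=4
CMP R3, 2  (cmp 4,2)
JNZ start: taken
LOAD R0, [R5] → R0=M[212]=30
AND R0, 6 → R0=30&6=6
LOAD R0, [R5] → R0=M[212]=30
AND R0, 63 → R0=30&63=30
ADD R0, 17 → R0=30+17=47
ADD R5, 4 → R5=212+4=216
SUB R3, 1 → R3=4-1=3
CMP R3, 2  (cmp 3,2)
JNZ start: taken
LOAD R0, [R5] → R0=M[216]=15
AND R0, 6 → R0=15&6=6
After step 41: R5 = 216.

216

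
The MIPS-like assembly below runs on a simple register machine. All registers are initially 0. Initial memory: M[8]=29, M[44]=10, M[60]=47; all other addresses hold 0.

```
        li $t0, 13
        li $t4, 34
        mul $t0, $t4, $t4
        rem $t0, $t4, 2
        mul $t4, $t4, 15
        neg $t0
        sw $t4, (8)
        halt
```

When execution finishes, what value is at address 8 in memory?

after li $t0, 13: $t0=13
after li $t4, 34: $t4=34
after mul $t0, $t4, $t4: $t0=34*34=1156
after rem $t0, $t4, 2: $t0=34%2=0
after mul $t4, $t4, 15: $t4=34*15=510
after neg $t0: $t0=-(0)=0
sw $t4, (8) → M[8]=510
halt.

510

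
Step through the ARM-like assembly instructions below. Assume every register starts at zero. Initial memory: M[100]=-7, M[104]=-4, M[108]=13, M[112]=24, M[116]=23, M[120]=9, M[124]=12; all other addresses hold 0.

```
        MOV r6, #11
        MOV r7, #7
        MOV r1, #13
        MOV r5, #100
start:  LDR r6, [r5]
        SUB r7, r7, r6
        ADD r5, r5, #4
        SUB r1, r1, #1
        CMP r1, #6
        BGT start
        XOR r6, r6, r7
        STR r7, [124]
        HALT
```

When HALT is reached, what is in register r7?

after MOV r6, #11: r6=11
after MOV r7, #7: r7=7
after MOV r1, #13: r1=13
after MOV r5, #100: r5=100
after LDR r6, [r5]: r6=M[100]=-7
after SUB r7, r7, r6: r7=7-(-7)=14
after ADD r5, r5, #4: r5=100+4=104
after SUB r1, r1, #1: r1=13-1=12
CMP r1, #6  (cmp 12,6)
BGT start: taken
after LDR r6, [r5]: r6=M[104]=-4
after SUB r7, r7, r6: r7=14-(-4)=18
after ADD r5, r5, #4: r5=104+4=108
after SUB r1, r1, #1: r1=12-1=11
CMP r1, #6  (cmp 11,6)
BGT start: taken
after LDR r6, [r5]: r6=M[108]=13
after SUB r7, r7, r6: r7=18-13=5
after ADD r5, r5, #4: r5=108+4=112
after SUB r1, r1, #1: r1=11-1=10
CMP r1, #6  (cmp 10,6)
BGT start: taken
after LDR r6, [r5]: r6=M[112]=24
after SUB r7, r7, r6: r7=5-24=-19
after ADD r5, r5, #4: r5=112+4=116
after SUB r1, r1, #1: r1=10-1=9
CMP r1, #6  (cmp 9,6)
BGT start: taken
after LDR r6, [r5]: r6=M[116]=23
after SUB r7, r7, r6: r7=(-19)-23=-42
after ADD r5, r5, #4: r5=116+4=120
after SUB r1, r1, #1: r1=9-1=8
CMP r1, #6  (cmp 8,6)
BGT start: taken
after LDR r6, [r5]: r6=M[120]=9
after SUB r7, r7, r6: r7=(-42)-9=-51
after ADD r5, r5, #4: r5=120+4=124
after SUB r1, r1, #1: r1=8-1=7
CMP r1, #6  (cmp 7,6)
BGT start: taken
after LDR r6, [r5]: r6=M[124]=12
after SUB r7, r7, r6: r7=(-51)-12=-63
after ADD r5, r5, #4: r5=124+4=128
after SUB r1, r1, #1: r1=7-1=6
CMP r1, #6  (cmp 6,6)
BGT start: not taken
after XOR r6, r6, r7: r6=12^(-63)=-51
STR r7, [124] → M[124]=-63
halt.

-63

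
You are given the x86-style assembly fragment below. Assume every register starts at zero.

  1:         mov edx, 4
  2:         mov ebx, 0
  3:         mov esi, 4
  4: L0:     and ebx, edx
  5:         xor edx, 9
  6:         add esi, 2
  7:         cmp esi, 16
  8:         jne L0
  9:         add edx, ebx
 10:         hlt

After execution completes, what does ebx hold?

edx=4
ebx=0
esi=4
ebx=0&4=0
edx=4^9=13
esi=4+2=6
cmp esi, 16  (cmp 6,16)
jne L0: taken
ebx=0&13=0
edx=13^9=4
esi=6+2=8
cmp esi, 16  (cmp 8,16)
jne L0: taken
ebx=0&4=0
edx=4^9=13
esi=8+2=10
cmp esi, 16  (cmp 10,16)
jne L0: taken
ebx=0&13=0
edx=13^9=4
esi=10+2=12
cmp esi, 16  (cmp 12,16)
jne L0: taken
ebx=0&4=0
edx=4^9=13
esi=12+2=14
cmp esi, 16  (cmp 14,16)
jne L0: taken
ebx=0&13=0
edx=13^9=4
esi=14+2=16
cmp esi, 16  (cmp 16,16)
jne L0: not taken
edx=4+0=4
halt.

0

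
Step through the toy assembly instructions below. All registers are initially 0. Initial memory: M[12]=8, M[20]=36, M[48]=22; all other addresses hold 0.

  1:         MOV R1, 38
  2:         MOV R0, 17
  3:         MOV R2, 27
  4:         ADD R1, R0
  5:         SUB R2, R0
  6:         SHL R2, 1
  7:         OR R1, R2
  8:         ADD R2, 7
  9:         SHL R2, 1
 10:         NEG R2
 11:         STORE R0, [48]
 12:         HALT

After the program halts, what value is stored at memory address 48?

R1=38
R0=17
R2=27
R1=38+17=55
R2=27-17=10
R2=10<<1=20
R1=55|20=55
R2=20+7=27
R2=27<<1=54
R2=-(54)=-54
STORE R0, [48] → M[48]=17
halt.

17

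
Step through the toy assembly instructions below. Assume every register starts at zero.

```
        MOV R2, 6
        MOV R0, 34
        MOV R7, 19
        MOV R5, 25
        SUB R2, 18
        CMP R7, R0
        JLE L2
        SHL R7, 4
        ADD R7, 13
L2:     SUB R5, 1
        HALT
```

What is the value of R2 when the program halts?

-12

after MOV R2, 6: R2=6
after MOV R0, 34: R0=34
after MOV R7, 19: R7=19
after MOV R5, 25: R5=25
after SUB R2, 18: R2=6-18=-12
CMP R7, R0  (cmp 19,34)
JLE L2: taken
after SUB R5, 1: R5=25-1=24
halt.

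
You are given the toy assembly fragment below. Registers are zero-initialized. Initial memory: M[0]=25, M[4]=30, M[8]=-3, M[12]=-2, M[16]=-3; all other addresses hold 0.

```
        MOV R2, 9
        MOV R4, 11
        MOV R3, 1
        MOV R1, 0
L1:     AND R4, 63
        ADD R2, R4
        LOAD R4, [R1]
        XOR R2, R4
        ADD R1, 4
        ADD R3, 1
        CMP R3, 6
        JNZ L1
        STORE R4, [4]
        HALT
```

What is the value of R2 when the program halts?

after MOV R2, 9: R2=9
after MOV R4, 11: R4=11
after MOV R3, 1: R3=1
after MOV R1, 0: R1=0
after AND R4, 63: R4=11&63=11
after ADD R2, R4: R2=9+11=20
after LOAD R4, [R1]: R4=M[0]=25
after XOR R2, R4: R2=20^25=13
after ADD R1, 4: R1=0+4=4
after ADD R3, 1: R3=1+1=2
CMP R3, 6  (cmp 2,6)
JNZ L1: taken
after AND R4, 63: R4=25&63=25
after ADD R2, R4: R2=13+25=38
after LOAD R4, [R1]: R4=M[4]=30
after XOR R2, R4: R2=38^30=56
after ADD R1, 4: R1=4+4=8
after ADD R3, 1: R3=2+1=3
CMP R3, 6  (cmp 3,6)
JNZ L1: taken
after AND R4, 63: R4=30&63=30
after ADD R2, R4: R2=56+30=86
after LOAD R4, [R1]: R4=M[8]=-3
after XOR R2, R4: R2=86^(-3)=-85
after ADD R1, 4: R1=8+4=12
after ADD R3, 1: R3=3+1=4
CMP R3, 6  (cmp 4,6)
JNZ L1: taken
after AND R4, 63: R4=(-3)&63=61
after ADD R2, R4: R2=(-85)+61=-24
after LOAD R4, [R1]: R4=M[12]=-2
after XOR R2, R4: R2=(-24)^(-2)=22
after ADD R1, 4: R1=12+4=16
after ADD R3, 1: R3=4+1=5
CMP R3, 6  (cmp 5,6)
JNZ L1: taken
after AND R4, 63: R4=(-2)&63=62
after ADD R2, R4: R2=22+62=84
after LOAD R4, [R1]: R4=M[16]=-3
after XOR R2, R4: R2=84^(-3)=-87
after ADD R1, 4: R1=16+4=20
after ADD R3, 1: R3=5+1=6
CMP R3, 6  (cmp 6,6)
JNZ L1: not taken
STORE R4, [4] → M[4]=-3
halt.

-87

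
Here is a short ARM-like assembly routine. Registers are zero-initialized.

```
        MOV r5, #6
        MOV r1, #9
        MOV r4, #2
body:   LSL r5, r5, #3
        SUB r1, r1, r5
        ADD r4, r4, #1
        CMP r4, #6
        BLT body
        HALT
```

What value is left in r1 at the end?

r5=6
r1=9
r4=2
r5=6<<3=48
r1=9-48=-39
r4=2+1=3
CMP r4, #6  (cmp 3,6)
BLT body: taken
r5=48<<3=384
r1=(-39)-384=-423
r4=3+1=4
CMP r4, #6  (cmp 4,6)
BLT body: taken
r5=384<<3=3072
r1=(-423)-3072=-3495
r4=4+1=5
CMP r4, #6  (cmp 5,6)
BLT body: taken
r5=3072<<3=24576
r1=(-3495)-24576=-28071
r4=5+1=6
CMP r4, #6  (cmp 6,6)
BLT body: not taken
halt.

-28071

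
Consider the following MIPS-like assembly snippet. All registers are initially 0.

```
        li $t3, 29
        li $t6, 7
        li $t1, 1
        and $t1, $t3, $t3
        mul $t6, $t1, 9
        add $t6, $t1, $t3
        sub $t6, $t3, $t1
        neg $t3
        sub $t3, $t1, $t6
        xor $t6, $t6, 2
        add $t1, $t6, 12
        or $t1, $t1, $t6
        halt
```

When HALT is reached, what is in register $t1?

after li $t3, 29: $t3=29
after li $t6, 7: $t6=7
after li $t1, 1: $t1=1
after and $t1, $t3, $t3: $t1=29&29=29
after mul $t6, $t1, 9: $t6=29*9=261
after add $t6, $t1, $t3: $t6=29+29=58
after sub $t6, $t3, $t1: $t6=29-29=0
after neg $t3: $t3=-(29)=-29
after sub $t3, $t1, $t6: $t3=29-0=29
after xor $t6, $t6, 2: $t6=0^2=2
after add $t1, $t6, 12: $t1=2+12=14
after or $t1, $t1, $t6: $t1=14|2=14
halt.

14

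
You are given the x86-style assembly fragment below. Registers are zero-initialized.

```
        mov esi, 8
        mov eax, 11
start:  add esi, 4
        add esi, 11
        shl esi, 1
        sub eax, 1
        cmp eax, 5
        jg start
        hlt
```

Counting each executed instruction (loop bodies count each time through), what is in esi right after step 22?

289

esi=8
eax=11
esi=8+4=12
esi=12+11=23
esi=23<<1=46
eax=11-1=10
cmp eax, 5  (cmp 10,5)
jg start: taken
esi=46+4=50
esi=50+11=61
esi=61<<1=122
eax=10-1=9
cmp eax, 5  (cmp 9,5)
jg start: taken
esi=122+4=126
esi=126+11=137
esi=137<<1=274
eax=9-1=8
cmp eax, 5  (cmp 8,5)
jg start: taken
esi=274+4=278
esi=278+11=289
After step 22: esi = 289.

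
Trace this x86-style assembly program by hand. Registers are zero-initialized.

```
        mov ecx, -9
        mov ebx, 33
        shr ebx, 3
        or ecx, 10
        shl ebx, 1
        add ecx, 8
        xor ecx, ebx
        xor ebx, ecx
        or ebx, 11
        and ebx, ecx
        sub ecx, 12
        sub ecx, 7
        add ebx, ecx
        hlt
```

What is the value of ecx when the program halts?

mov ecx, -9 → ecx=-9
mov ebx, 33 → ebx=33
shr ebx, 3 → ebx=33>>3=4
or ecx, 10 → ecx=(-9)|10=-1
shl ebx, 1 → ebx=4<<1=8
add ecx, 8 → ecx=(-1)+8=7
xor ecx, ebx → ecx=7^8=15
xor ebx, ecx → ebx=8^15=7
or ebx, 11 → ebx=7|11=15
and ebx, ecx → ebx=15&15=15
sub ecx, 12 → ecx=15-12=3
sub ecx, 7 → ecx=3-7=-4
add ebx, ecx → ebx=15+(-4)=11
halt.

-4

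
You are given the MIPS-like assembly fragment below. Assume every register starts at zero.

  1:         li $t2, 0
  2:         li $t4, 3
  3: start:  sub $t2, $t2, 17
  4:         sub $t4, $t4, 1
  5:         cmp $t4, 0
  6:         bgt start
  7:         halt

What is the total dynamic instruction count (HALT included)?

li $t2, 0 → $t2=0
li $t4, 3 → $t4=3
sub $t2, $t2, 17 → $t2=0-17=-17
sub $t4, $t4, 1 → $t4=3-1=2
cmp $t4, 0  (cmp 2,0)
bgt start: taken
sub $t2, $t2, 17 → $t2=(-17)-17=-34
sub $t4, $t4, 1 → $t4=2-1=1
cmp $t4, 0  (cmp 1,0)
bgt start: taken
sub $t2, $t2, 17 → $t2=(-34)-17=-51
sub $t4, $t4, 1 → $t4=1-1=0
cmp $t4, 0  (cmp 0,0)
bgt start: not taken
halt.
Total executed instructions: 15.

15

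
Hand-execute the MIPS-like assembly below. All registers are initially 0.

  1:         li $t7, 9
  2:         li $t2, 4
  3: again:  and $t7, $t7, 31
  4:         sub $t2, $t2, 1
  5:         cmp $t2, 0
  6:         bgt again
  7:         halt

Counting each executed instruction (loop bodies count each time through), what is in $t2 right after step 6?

after li $t7, 9: $t7=9
after li $t2, 4: $t2=4
after and $t7, $t7, 31: $t7=9&31=9
after sub $t2, $t2, 1: $t2=4-1=3
cmp $t2, 0  (cmp 3,0)
bgt again: taken
After step 6: $t2 = 3.

3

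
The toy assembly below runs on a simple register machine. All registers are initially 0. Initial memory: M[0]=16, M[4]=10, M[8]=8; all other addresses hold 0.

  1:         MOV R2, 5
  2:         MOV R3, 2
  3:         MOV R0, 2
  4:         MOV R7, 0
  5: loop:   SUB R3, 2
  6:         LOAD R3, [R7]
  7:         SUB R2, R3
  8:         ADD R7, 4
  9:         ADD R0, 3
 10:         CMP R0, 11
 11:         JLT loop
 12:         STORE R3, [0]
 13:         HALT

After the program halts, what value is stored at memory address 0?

8

R2=5
R3=2
R0=2
R7=0
R3=2-2=0
R3=M[0]=16
R2=5-16=-11
R7=0+4=4
R0=2+3=5
CMP R0, 11  (cmp 5,11)
JLT loop: taken
R3=16-2=14
R3=M[4]=10
R2=(-11)-10=-21
R7=4+4=8
R0=5+3=8
CMP R0, 11  (cmp 8,11)
JLT loop: taken
R3=10-2=8
R3=M[8]=8
R2=(-21)-8=-29
R7=8+4=12
R0=8+3=11
CMP R0, 11  (cmp 11,11)
JLT loop: not taken
STORE R3, [0] → M[0]=8
halt.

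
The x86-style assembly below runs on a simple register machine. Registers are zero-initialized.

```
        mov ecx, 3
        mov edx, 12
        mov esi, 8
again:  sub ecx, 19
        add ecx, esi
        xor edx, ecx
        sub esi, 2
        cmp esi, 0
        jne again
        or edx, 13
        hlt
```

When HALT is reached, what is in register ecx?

after mov ecx, 3: ecx=3
after mov edx, 12: edx=12
after mov esi, 8: esi=8
after sub ecx, 19: ecx=3-19=-16
after add ecx, esi: ecx=(-16)+8=-8
after xor edx, ecx: edx=12^(-8)=-12
after sub esi, 2: esi=8-2=6
cmp esi, 0  (cmp 6,0)
jne again: taken
after sub ecx, 19: ecx=(-8)-19=-27
after add ecx, esi: ecx=(-27)+6=-21
after xor edx, ecx: edx=(-12)^(-21)=31
after sub esi, 2: esi=6-2=4
cmp esi, 0  (cmp 4,0)
jne again: taken
after sub ecx, 19: ecx=(-21)-19=-40
after add ecx, esi: ecx=(-40)+4=-36
after xor edx, ecx: edx=31^(-36)=-61
after sub esi, 2: esi=4-2=2
cmp esi, 0  (cmp 2,0)
jne again: taken
after sub ecx, 19: ecx=(-36)-19=-55
after add ecx, esi: ecx=(-55)+2=-53
after xor edx, ecx: edx=(-61)^(-53)=8
after sub esi, 2: esi=2-2=0
cmp esi, 0  (cmp 0,0)
jne again: not taken
after or edx, 13: edx=8|13=13
halt.

-53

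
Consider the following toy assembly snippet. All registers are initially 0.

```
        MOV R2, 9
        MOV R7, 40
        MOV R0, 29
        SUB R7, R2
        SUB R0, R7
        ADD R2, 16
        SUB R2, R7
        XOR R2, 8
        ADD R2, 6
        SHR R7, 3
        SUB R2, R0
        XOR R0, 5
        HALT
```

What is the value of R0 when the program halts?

-5

R2=9
R7=40
R0=29
R7=40-9=31
R0=29-31=-2
R2=9+16=25
R2=25-31=-6
R2=(-6)^8=-14
R2=(-14)+6=-8
R7=31>>3=3
R2=(-8)-(-2)=-6
R0=(-2)^5=-5
halt.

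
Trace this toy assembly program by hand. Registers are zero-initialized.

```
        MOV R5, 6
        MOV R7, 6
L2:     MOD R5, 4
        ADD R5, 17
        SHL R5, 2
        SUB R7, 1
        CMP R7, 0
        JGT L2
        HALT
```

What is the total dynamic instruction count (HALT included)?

after MOV R5, 6: R5=6
after MOV R7, 6: R7=6
after MOD R5, 4: R5=6%4=2
after ADD R5, 17: R5=2+17=19
after SHL R5, 2: R5=19<<2=76
after SUB R7, 1: R7=6-1=5
CMP R7, 0  (cmp 5,0)
JGT L2: taken
after MOD R5, 4: R5=76%4=0
after ADD R5, 17: R5=0+17=17
after SHL R5, 2: R5=17<<2=68
after SUB R7, 1: R7=5-1=4
CMP R7, 0  (cmp 4,0)
JGT L2: taken
after MOD R5, 4: R5=68%4=0
after ADD R5, 17: R5=0+17=17
after SHL R5, 2: R5=17<<2=68
after SUB R7, 1: R7=4-1=3
CMP R7, 0  (cmp 3,0)
JGT L2: taken
after MOD R5, 4: R5=68%4=0
after ADD R5, 17: R5=0+17=17
after SHL R5, 2: R5=17<<2=68
after SUB R7, 1: R7=3-1=2
CMP R7, 0  (cmp 2,0)
JGT L2: taken
after MOD R5, 4: R5=68%4=0
after ADD R5, 17: R5=0+17=17
after SHL R5, 2: R5=17<<2=68
after SUB R7, 1: R7=2-1=1
CMP R7, 0  (cmp 1,0)
JGT L2: taken
after MOD R5, 4: R5=68%4=0
after ADD R5, 17: R5=0+17=17
after SHL R5, 2: R5=17<<2=68
after SUB R7, 1: R7=1-1=0
CMP R7, 0  (cmp 0,0)
JGT L2: not taken
halt.
Total executed instructions: 39.

39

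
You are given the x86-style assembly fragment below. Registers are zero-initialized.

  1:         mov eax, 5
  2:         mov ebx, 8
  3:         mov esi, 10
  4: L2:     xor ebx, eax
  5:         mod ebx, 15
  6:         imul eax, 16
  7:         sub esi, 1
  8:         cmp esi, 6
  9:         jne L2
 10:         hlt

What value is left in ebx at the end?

13

mov eax, 5 → eax=5
mov ebx, 8 → ebx=8
mov esi, 10 → esi=10
xor ebx, eax → ebx=8^5=13
mod ebx, 15 → ebx=13%15=13
imul eax, 16 → eax=5*16=80
sub esi, 1 → esi=10-1=9
cmp esi, 6  (cmp 9,6)
jne L2: taken
xor ebx, eax → ebx=13^80=93
mod ebx, 15 → ebx=93%15=3
imul eax, 16 → eax=80*16=1280
sub esi, 1 → esi=9-1=8
cmp esi, 6  (cmp 8,6)
jne L2: taken
xor ebx, eax → ebx=3^1280=1283
mod ebx, 15 → ebx=1283%15=8
imul eax, 16 → eax=1280*16=20480
sub esi, 1 → esi=8-1=7
cmp esi, 6  (cmp 7,6)
jne L2: taken
xor ebx, eax → ebx=8^20480=20488
mod ebx, 15 → ebx=20488%15=13
imul eax, 16 → eax=20480*16=327680
sub esi, 1 → esi=7-1=6
cmp esi, 6  (cmp 6,6)
jne L2: not taken
halt.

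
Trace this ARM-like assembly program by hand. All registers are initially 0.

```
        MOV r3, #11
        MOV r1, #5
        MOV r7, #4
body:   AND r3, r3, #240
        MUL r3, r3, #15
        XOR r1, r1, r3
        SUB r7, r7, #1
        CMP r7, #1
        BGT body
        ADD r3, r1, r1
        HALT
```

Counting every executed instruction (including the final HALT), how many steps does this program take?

23

r3=11
r1=5
r7=4
r3=11&240=0
r3=0*15=0
r1=5^0=5
r7=4-1=3
CMP r7, #1  (cmp 3,1)
BGT body: taken
r3=0&240=0
r3=0*15=0
r1=5^0=5
r7=3-1=2
CMP r7, #1  (cmp 2,1)
BGT body: taken
r3=0&240=0
r3=0*15=0
r1=5^0=5
r7=2-1=1
CMP r7, #1  (cmp 1,1)
BGT body: not taken
r3=5+5=10
halt.
Total executed instructions: 23.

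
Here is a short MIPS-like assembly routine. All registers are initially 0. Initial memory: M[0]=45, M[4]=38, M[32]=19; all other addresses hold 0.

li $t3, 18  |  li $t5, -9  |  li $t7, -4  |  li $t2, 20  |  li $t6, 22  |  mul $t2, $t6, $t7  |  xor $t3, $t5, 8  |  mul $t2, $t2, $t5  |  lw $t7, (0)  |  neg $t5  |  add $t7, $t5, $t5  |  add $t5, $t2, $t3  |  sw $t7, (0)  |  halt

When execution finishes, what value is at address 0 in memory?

18

li $t3, 18 → $t3=18
li $t5, -9 → $t5=-9
li $t7, -4 → $t7=-4
li $t2, 20 → $t2=20
li $t6, 22 → $t6=22
mul $t2, $t6, $t7 → $t2=22*(-4)=-88
xor $t3, $t5, 8 → $t3=(-9)^8=-1
mul $t2, $t2, $t5 → $t2=(-88)*(-9)=792
lw $t7, (0) → $t7=M[0]=45
neg $t5 → $t5=-(-9)=9
add $t7, $t5, $t5 → $t7=9+9=18
add $t5, $t2, $t3 → $t5=792+(-1)=791
sw $t7, (0) → M[0]=18
halt.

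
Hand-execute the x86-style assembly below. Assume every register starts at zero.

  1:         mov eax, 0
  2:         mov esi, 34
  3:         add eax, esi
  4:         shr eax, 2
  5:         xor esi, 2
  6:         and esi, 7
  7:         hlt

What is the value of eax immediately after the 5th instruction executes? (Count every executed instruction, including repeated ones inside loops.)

after mov eax, 0: eax=0
after mov esi, 34: esi=34
after add eax, esi: eax=0+34=34
after shr eax, 2: eax=34>>2=8
after xor esi, 2: esi=34^2=32
After step 5: eax = 8.

8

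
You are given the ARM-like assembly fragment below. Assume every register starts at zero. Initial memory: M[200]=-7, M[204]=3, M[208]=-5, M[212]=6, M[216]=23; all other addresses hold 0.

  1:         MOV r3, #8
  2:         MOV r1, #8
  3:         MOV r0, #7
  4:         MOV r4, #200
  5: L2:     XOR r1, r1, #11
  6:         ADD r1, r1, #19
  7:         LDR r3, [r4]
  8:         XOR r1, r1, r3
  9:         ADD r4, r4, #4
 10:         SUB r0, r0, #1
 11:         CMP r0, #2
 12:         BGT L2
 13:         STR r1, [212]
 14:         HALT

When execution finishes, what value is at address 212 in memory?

r3=8
r1=8
r0=7
r4=200
r1=8^11=3
r1=3+19=22
r3=M[200]=-7
r1=22^(-7)=-17
r4=200+4=204
r0=7-1=6
CMP r0, #2  (cmp 6,2)
BGT L2: taken
r1=(-17)^11=-28
r1=(-28)+19=-9
r3=M[204]=3
r1=(-9)^3=-12
r4=204+4=208
r0=6-1=5
CMP r0, #2  (cmp 5,2)
BGT L2: taken
r1=(-12)^11=-1
r1=(-1)+19=18
r3=M[208]=-5
r1=18^(-5)=-23
r4=208+4=212
r0=5-1=4
CMP r0, #2  (cmp 4,2)
BGT L2: taken
r1=(-23)^11=-30
r1=(-30)+19=-11
r3=M[212]=6
r1=(-11)^6=-13
r4=212+4=216
r0=4-1=3
CMP r0, #2  (cmp 3,2)
BGT L2: taken
r1=(-13)^11=-8
r1=(-8)+19=11
r3=M[216]=23
r1=11^23=28
r4=216+4=220
r0=3-1=2
CMP r0, #2  (cmp 2,2)
BGT L2: not taken
STR r1, [212] → M[212]=28
halt.

28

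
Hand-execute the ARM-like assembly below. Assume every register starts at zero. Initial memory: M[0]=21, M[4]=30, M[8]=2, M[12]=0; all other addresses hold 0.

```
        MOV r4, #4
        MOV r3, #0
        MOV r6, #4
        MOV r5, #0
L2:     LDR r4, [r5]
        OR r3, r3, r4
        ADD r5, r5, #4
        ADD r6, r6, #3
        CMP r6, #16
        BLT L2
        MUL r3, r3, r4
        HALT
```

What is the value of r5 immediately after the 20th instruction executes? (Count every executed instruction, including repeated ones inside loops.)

12

MOV r4, #4 → r4=4
MOV r3, #0 → r3=0
MOV r6, #4 → r6=4
MOV r5, #0 → r5=0
LDR r4, [r5] → r4=M[0]=21
OR r3, r3, r4 → r3=0|21=21
ADD r5, r5, #4 → r5=0+4=4
ADD r6, r6, #3 → r6=4+3=7
CMP r6, #16  (cmp 7,16)
BLT L2: taken
LDR r4, [r5] → r4=M[4]=30
OR r3, r3, r4 → r3=21|30=31
ADD r5, r5, #4 → r5=4+4=8
ADD r6, r6, #3 → r6=7+3=10
CMP r6, #16  (cmp 10,16)
BLT L2: taken
LDR r4, [r5] → r4=M[8]=2
OR r3, r3, r4 → r3=31|2=31
ADD r5, r5, #4 → r5=8+4=12
ADD r6, r6, #3 → r6=10+3=13
After step 20: r5 = 12.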